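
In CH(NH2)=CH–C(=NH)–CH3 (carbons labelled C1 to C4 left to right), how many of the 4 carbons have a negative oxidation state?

Tallying each carbon's bonds:
C1: 2C, 1H, 1N → 0 − 1 + 1 = 0
C2: 3C, 1H → 0 − 1 = -1
C3: 2C, 2N → 0 + 2 = +2
C4: 1C, 3H → 0 − 3 = -3
2 carbons (C2, C4) meet the condition.

2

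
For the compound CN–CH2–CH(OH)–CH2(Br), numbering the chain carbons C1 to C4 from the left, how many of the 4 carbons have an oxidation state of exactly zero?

1

Each bond to a more electronegative atom (O, N, halogen) counts +1, each bond to a less electronegative atom (H, metal, B, Si) counts −1, and each C–C bond counts 0. Tallying each carbon:
C1: 1C, 3N → 0 + 3 = +3
C2: 2C, 2H → 0 − 2 = -2
C3: 2C, 1H, 1O → 0 − 1 + 1 = 0
C4: 1C, 2H, 1Br → 0 − 2 + 1 = -1
1 carbon (C3) meets the condition.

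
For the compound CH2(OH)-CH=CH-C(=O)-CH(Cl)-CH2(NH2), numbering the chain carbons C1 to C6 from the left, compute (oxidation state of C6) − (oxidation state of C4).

-3

C6: 1C, 2H, 1N → 0 − 2 + 1 = -1
C4: 2C, 2O → 0 + 2 = +2
Difference: -1 − (+2) = -3.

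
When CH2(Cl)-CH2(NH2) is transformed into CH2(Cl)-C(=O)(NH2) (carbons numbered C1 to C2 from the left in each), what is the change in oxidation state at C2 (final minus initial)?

+4

Before: C2 has 1 bond to C, 2 bonds to H, 1 bond to N → oxidation state -1.
After: C2 has 1 bond to C, 2 bonds to O, 1 bond to N → oxidation state +3.
Δ = +3 − (-1) = +4, so this is an oxidation at C2.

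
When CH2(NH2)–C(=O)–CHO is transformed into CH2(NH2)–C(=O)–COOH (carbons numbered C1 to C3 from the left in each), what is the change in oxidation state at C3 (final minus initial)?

Before: C3 has 1 bond to C, 1 bond to H, 2 bonds to O → oxidation state +1.
After: C3 has 1 bond to C, 3 bonds to O → oxidation state +3.
Δ = +3 − (+1) = +2, so this is an oxidation at C3.

+2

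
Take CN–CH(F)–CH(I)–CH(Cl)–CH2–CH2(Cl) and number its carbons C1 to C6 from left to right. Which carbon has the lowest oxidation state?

Tallying each carbon's bonds:
C1: 1C, 3N → 0 + 3 = +3
C2: 2C, 1H, 1F → 0 − 1 + 1 = 0
C3: 2C, 1H, 1I → 0 − 1 + 1 = 0
C4: 2C, 1H, 1Cl → 0 − 1 + 1 = 0
C5: 2C, 2H → 0 − 2 = -2
C6: 1C, 2H, 1Cl → 0 − 2 + 1 = -1
The most reduced carbon is C5 at -2.

C5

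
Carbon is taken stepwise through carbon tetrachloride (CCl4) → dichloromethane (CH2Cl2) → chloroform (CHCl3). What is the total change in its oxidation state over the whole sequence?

Carbon oxidation states along the series — carbon tetrachloride: +4, dichloromethane: 0, chloroform: +2.
Net change = +2 − (+4) = -2.

-2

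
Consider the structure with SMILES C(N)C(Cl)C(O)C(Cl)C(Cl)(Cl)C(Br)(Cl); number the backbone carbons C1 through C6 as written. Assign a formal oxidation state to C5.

Count +1 for every bond to an atom more electronegative than carbon and −1 for every bond to one less electronegative; C–C bonds are 0.
C5 has one bond to C (0), one bond to C (0), one bond to Cl (+1), one bond to Cl (+1).
Oxidation state = 0 + 0 + 1 + 1 = +2.

+2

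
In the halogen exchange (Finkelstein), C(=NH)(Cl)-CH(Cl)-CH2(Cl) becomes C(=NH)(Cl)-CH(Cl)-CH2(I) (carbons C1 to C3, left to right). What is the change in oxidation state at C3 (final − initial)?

0

Before: C3 has 1 bond to C, 2 bonds to H, 1 bond to Cl → oxidation state -1.
After: C3 has 1 bond to C, 2 bonds to H, 1 bond to I → oxidation state -1.
Δ = -1 − (-1) = 0, so no net redox change at C3.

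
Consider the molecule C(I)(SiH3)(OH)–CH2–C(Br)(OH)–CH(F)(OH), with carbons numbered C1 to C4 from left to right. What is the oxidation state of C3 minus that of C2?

C3: 2C, 1O, 1Br → 0 + 1 + 1 = +2
C2: 2C, 2H → 0 − 2 = -2
Difference: +2 − (-2) = +4.

+4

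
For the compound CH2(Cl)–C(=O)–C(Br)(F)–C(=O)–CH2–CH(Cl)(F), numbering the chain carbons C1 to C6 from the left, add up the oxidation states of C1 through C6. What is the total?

+4

Tallying each carbon's bonds:
C1: 1C, 2H, 1Cl → 0 − 2 + 1 = -1
C2: 2C, 2O → 0 + 2 = +2
C3: 2C, 1F, 1Br → 0 + 1 + 1 = +2
C4: 2C, 2O → 0 + 2 = +2
C5: 2C, 2H → 0 − 2 = -2
C6: 1C, 1H, 1F, 1Cl → 0 − 1 + 1 + 1 = +1
Sum = -1 + 2 + 2 + 2 − 2 + 1 = +4.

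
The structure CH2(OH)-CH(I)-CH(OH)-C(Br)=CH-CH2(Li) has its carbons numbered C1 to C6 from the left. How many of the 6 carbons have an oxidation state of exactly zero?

Tallying each carbon's bonds:
C1: 1C, 2H, 1O → 0 − 2 + 1 = -1
C2: 2C, 1H, 1I → 0 − 1 + 1 = 0
C3: 2C, 1H, 1O → 0 − 1 + 1 = 0
C4: 3C, 1Br → 0 + 1 = +1
C5: 3C, 1H → 0 − 1 = -1
C6: 1C, 2H, 1Li → 0 − 2 − 1 = -3
2 carbons (C2, C3) meet the condition.

2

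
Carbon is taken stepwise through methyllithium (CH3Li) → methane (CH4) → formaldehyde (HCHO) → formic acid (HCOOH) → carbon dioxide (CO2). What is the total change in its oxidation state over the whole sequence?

+8

Carbon oxidation states along the series — methyllithium: -4, methane: -4, formaldehyde: 0, formic acid: +2, carbon dioxide: +4.
Net change = +4 − (-4) = +8.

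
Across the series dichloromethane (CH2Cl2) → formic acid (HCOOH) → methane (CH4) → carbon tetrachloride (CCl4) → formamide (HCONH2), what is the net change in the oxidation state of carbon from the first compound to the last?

+2

Carbon oxidation states along the series — dichloromethane: 0, formic acid: +2, methane: -4, carbon tetrachloride: +4, formamide: +2.
Net change = +2 − (0) = +2.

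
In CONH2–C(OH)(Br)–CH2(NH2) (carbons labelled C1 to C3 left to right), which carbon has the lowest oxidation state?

Each bond to a more electronegative atom (O, N, halogen) counts +1, each bond to a less electronegative atom (H, metal, B, Si) counts −1, and each C–C bond counts 0. Tallying each carbon:
C1: 1C, 2O, 1N → 0 + 2 + 1 = +3
C2: 2C, 1O, 1Br → 0 + 1 + 1 = +2
C3: 1C, 2H, 1N → 0 − 2 + 1 = -1
The most reduced carbon is C3 at -1.

C3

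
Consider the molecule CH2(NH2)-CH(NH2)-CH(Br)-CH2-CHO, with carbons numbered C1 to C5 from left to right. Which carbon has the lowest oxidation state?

Tallying each carbon's bonds:
C1: 1C, 2H, 1N → 0 − 2 + 1 = -1
C2: 2C, 1H, 1N → 0 − 1 + 1 = 0
C3: 2C, 1H, 1Br → 0 − 1 + 1 = 0
C4: 2C, 2H → 0 − 2 = -2
C5: 1C, 1H, 2O → 0 − 1 + 2 = +1
The most reduced carbon is C4 at -2.

C4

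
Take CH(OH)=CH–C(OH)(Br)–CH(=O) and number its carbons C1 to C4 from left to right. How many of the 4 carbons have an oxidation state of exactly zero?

1

Count +1 for every bond to an atom more electronegative than carbon and −1 for every bond to one less electronegative; C–C bonds are 0. Tallying each carbon:
C1: 2C, 1H, 1O → 0 − 1 + 1 = 0
C2: 3C, 1H → 0 − 1 = -1
C3: 2C, 1O, 1Br → 0 + 1 + 1 = +2
C4: 1C, 1H, 2O → 0 − 1 + 2 = +1
1 carbon (C1) meets the condition.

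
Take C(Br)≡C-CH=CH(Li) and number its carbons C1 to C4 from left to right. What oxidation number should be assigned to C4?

-2

C4 has a double bond to C (2×0 = 0), one bond to Li (-1), one bond to H (-1).
Oxidation state = 0 − 1 − 1 = -2.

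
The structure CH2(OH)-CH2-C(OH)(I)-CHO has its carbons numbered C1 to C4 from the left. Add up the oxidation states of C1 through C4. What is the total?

Tallying each carbon's bonds:
C1: 1C, 2H, 1O → 0 − 2 + 1 = -1
C2: 2C, 2H → 0 − 2 = -2
C3: 2C, 1O, 1I → 0 + 1 + 1 = +2
C4: 1C, 1H, 2O → 0 − 1 + 2 = +1
Sum = -1 − 2 + 2 + 1 = 0.

0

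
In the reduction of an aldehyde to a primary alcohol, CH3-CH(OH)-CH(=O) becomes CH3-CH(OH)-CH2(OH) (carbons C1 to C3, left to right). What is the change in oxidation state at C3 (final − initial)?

Before: C3 has 1 bond to C, 1 bond to H, 2 bonds to O → oxidation state +1.
After: C3 has 1 bond to C, 2 bonds to H, 1 bond to O → oxidation state -1.
Δ = -1 − (+1) = -2, so this is a reduction at C3.

-2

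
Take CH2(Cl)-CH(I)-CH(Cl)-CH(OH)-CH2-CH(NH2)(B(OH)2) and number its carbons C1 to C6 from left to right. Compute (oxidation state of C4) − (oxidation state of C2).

0

C4: 2C, 1H, 1O → 0 − 1 + 1 = 0
C2: 2C, 1H, 1I → 0 − 1 + 1 = 0
Difference: 0 − (0) = 0.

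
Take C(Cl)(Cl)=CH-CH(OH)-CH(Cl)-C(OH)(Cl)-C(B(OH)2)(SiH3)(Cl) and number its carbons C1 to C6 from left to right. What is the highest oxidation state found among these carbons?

+2

Tallying each carbon's bonds:
C1: 2C, 2Cl → 0 + 2 = +2
C2: 3C, 1H → 0 − 1 = -1
C3: 2C, 1H, 1O → 0 − 1 + 1 = 0
C4: 2C, 1H, 1Cl → 0 − 1 + 1 = 0
C5: 2C, 1O, 1Cl → 0 + 1 + 1 = +2
C6: 1C, 1Cl, 1B, 1Si → 0 + 1 − 1 − 1 = -1
The highest value is +2.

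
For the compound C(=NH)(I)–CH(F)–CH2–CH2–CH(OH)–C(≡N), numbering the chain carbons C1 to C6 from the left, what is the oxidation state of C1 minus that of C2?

+3

C1: 1C, 2N, 1I → 0 + 2 + 1 = +3
C2: 2C, 1H, 1F → 0 − 1 + 1 = 0
Difference: +3 − (0) = +3.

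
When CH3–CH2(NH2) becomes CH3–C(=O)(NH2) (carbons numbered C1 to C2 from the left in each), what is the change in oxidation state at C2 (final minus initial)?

Before: C2 has 1 bond to C, 2 bonds to H, 1 bond to N → oxidation state -1.
After: C2 has 1 bond to C, 2 bonds to O, 1 bond to N → oxidation state +3.
Δ = +3 − (-1) = +4, so this is an oxidation at C2.

+4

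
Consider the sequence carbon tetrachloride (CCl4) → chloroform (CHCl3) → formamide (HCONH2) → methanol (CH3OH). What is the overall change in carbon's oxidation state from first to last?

-6

Carbon oxidation states along the series — carbon tetrachloride: +4, chloroform: +2, formamide: +2, methanol: -2.
Net change = -2 − (+4) = -6.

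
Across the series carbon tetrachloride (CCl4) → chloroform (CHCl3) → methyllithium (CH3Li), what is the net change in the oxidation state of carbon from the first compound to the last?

Carbon oxidation states along the series — carbon tetrachloride: +4, chloroform: +2, methyllithium: -4.
Net change = -4 − (+4) = -8.

-8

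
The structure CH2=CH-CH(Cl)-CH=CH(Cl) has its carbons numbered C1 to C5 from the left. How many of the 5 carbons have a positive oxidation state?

0

Tallying each carbon's bonds:
C1: 2C, 2H → 0 − 2 = -2
C2: 3C, 1H → 0 − 1 = -1
C3: 2C, 1H, 1Cl → 0 − 1 + 1 = 0
C4: 3C, 1H → 0 − 1 = -1
C5: 2C, 1H, 1Cl → 0 − 1 + 1 = 0
0 carbons meet the condition.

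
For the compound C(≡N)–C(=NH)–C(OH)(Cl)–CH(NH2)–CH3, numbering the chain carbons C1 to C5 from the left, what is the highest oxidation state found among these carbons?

+3

Assign +1 per bond to O/N/halogen, −1 per bond to H or an electropositive element, and 0 per bond to carbon. Tallying each carbon:
C1: 1C, 3N → 0 + 3 = +3
C2: 2C, 2N → 0 + 2 = +2
C3: 2C, 1O, 1Cl → 0 + 1 + 1 = +2
C4: 2C, 1H, 1N → 0 − 1 + 1 = 0
C5: 1C, 3H → 0 − 3 = -3
The highest value is +3.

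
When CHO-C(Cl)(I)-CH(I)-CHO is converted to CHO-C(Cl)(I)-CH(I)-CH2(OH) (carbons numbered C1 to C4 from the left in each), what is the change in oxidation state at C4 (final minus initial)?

Before: C4 has 1 bond to C, 1 bond to H, 2 bonds to O → oxidation state +1.
After: C4 has 1 bond to C, 2 bonds to H, 1 bond to O → oxidation state -1.
Δ = -1 − (+1) = -2, so this is a reduction at C4.

-2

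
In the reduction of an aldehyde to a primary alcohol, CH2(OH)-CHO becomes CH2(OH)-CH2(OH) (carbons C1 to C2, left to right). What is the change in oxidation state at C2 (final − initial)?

Before: C2 has 1 bond to C, 1 bond to H, 2 bonds to O → oxidation state +1.
After: C2 has 1 bond to C, 2 bonds to H, 1 bond to O → oxidation state -1.
Δ = -1 − (+1) = -2, so this is a reduction at C2.

-2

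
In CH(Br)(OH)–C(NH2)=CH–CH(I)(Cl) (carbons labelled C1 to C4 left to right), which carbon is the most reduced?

Each bond to a more electronegative atom (O, N, halogen) counts +1, each bond to a less electronegative atom (H, metal, B, Si) counts −1, and each C–C bond counts 0. Tallying each carbon:
C1: 1C, 1H, 1O, 1Br → 0 − 1 + 1 + 1 = +1
C2: 3C, 1N → 0 + 1 = +1
C3: 3C, 1H → 0 − 1 = -1
C4: 1C, 1H, 1Cl, 1I → 0 − 1 + 1 + 1 = +1
The most reduced carbon is C3 at -1.

C3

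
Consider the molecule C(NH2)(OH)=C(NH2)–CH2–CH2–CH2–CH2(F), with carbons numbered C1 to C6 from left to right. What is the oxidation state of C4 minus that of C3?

C4: 2C, 2H → 0 − 2 = -2
C3: 2C, 2H → 0 − 2 = -2
Difference: -2 − (-2) = 0.

0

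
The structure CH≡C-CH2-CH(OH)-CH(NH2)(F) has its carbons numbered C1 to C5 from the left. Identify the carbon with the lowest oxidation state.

C3

Count +1 for every bond to an atom more electronegative than carbon and −1 for every bond to one less electronegative; C–C bonds are 0. Tallying each carbon:
C1: 3C, 1H → 0 − 1 = -1
C2: 4C → 0 = 0
C3: 2C, 2H → 0 − 2 = -2
C4: 2C, 1H, 1O → 0 − 1 + 1 = 0
C5: 1C, 1H, 1N, 1F → 0 − 1 + 1 + 1 = +1
The most reduced carbon is C3 at -2.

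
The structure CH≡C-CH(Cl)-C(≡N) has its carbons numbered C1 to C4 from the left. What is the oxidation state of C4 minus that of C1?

C4: 1C, 3N → 0 + 3 = +3
C1: 3C, 1H → 0 − 1 = -1
Difference: +3 − (-1) = +4.

+4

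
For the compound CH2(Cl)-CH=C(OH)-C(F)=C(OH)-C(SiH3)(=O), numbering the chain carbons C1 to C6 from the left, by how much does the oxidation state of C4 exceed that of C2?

+2

C4: 3C, 1F → 0 + 1 = +1
C2: 3C, 1H → 0 − 1 = -1
Difference: +1 − (-1) = +2.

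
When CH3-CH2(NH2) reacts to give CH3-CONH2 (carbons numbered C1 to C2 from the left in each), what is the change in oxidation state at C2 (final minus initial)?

+4

Before: C2 has 1 bond to C, 2 bonds to H, 1 bond to N → oxidation state -1.
After: C2 has 1 bond to C, 2 bonds to O, 1 bond to N → oxidation state +3.
Δ = +3 − (-1) = +4, so this is an oxidation at C2.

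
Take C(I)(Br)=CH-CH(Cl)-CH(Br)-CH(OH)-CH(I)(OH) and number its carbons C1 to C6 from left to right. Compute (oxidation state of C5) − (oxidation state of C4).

0

C5: 2C, 1H, 1O → 0 − 1 + 1 = 0
C4: 2C, 1H, 1Br → 0 − 1 + 1 = 0
Difference: 0 − (0) = 0.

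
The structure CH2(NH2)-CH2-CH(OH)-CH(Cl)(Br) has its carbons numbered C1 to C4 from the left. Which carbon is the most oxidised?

Count +1 for every bond to an atom more electronegative than carbon and −1 for every bond to one less electronegative; C–C bonds are 0. Tallying each carbon:
C1: 1C, 2H, 1N → 0 − 2 + 1 = -1
C2: 2C, 2H → 0 − 2 = -2
C3: 2C, 1H, 1O → 0 − 1 + 1 = 0
C4: 1C, 1H, 1Cl, 1Br → 0 − 1 + 1 + 1 = +1
The most oxidised carbon is C4 at +1.

C4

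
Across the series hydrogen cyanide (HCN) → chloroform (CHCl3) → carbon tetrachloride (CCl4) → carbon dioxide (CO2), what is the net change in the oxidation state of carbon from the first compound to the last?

+2

Carbon oxidation states along the series — hydrogen cyanide: +2, chloroform: +2, carbon tetrachloride: +4, carbon dioxide: +4.
Net change = +4 − (+2) = +2.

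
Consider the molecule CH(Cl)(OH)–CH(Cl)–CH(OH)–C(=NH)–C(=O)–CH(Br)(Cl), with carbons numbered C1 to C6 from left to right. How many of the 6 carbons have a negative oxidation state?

Each bond to a more electronegative atom (O, N, halogen) counts +1, each bond to a less electronegative atom (H, metal, B, Si) counts −1, and each C–C bond counts 0. Tallying each carbon:
C1: 1C, 1H, 1O, 1Cl → 0 − 1 + 1 + 1 = +1
C2: 2C, 1H, 1Cl → 0 − 1 + 1 = 0
C3: 2C, 1H, 1O → 0 − 1 + 1 = 0
C4: 2C, 2N → 0 + 2 = +2
C5: 2C, 2O → 0 + 2 = +2
C6: 1C, 1H, 1Cl, 1Br → 0 − 1 + 1 + 1 = +1
0 carbons meet the condition.

0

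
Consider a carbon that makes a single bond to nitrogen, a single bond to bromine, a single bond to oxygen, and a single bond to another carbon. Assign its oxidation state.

+3

The carbon has one bond to C (0), one bond to N (+1), one bond to O (+1), one bond to Br (+1).
Oxidation state = 0 + 1 + 1 + 1 = +3.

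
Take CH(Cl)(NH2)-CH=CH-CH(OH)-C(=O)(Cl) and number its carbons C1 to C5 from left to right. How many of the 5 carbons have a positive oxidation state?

Assign +1 per bond to O/N/halogen, −1 per bond to H or an electropositive element, and 0 per bond to carbon. Tallying each carbon:
C1: 1C, 1H, 1N, 1Cl → 0 − 1 + 1 + 1 = +1
C2: 3C, 1H → 0 − 1 = -1
C3: 3C, 1H → 0 − 1 = -1
C4: 2C, 1H, 1O → 0 − 1 + 1 = 0
C5: 1C, 2O, 1Cl → 0 + 2 + 1 = +3
2 carbons (C1, C5) meet the condition.

2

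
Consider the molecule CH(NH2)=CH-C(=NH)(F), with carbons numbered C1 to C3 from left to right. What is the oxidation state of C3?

C3 has one bond to C (0), a double bond to N (2×+1 = +2), one bond to F (+1).
Oxidation state = 0 + 2 + 1 = +3.

+3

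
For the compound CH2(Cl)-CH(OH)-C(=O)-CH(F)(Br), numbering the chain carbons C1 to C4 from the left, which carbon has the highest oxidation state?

C3

Assign +1 per bond to O/N/halogen, −1 per bond to H or an electropositive element, and 0 per bond to carbon. Tallying each carbon:
C1: 1C, 2H, 1Cl → 0 − 2 + 1 = -1
C2: 2C, 1H, 1O → 0 − 1 + 1 = 0
C3: 2C, 2O → 0 + 2 = +2
C4: 1C, 1H, 1F, 1Br → 0 − 1 + 1 + 1 = +1
The most oxidised carbon is C3 at +2.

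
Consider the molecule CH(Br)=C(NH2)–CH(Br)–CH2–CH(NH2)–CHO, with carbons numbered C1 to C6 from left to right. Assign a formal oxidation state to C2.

C2 has a double bond to C (2×0 = 0), one bond to C (0), one bond to N (+1).
Oxidation state = 0 + 0 + 1 = +1.

+1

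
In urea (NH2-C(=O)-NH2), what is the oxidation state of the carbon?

+4

Bonds to more-electronegative neighbours contribute +1 each, bonds to H or metals contribute −1 each, and C–C bonds contribute 0.
The carbon has one bond to N (+1), a double bond to O (2×+1 = +2), one bond to N (+1).
Oxidation state = +1 + 2 + 1 = +4.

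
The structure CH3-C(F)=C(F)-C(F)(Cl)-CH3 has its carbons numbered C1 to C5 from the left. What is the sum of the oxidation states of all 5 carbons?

Tallying each carbon's bonds:
C1: 1C, 3H → 0 − 3 = -3
C2: 3C, 1F → 0 + 1 = +1
C3: 3C, 1F → 0 + 1 = +1
C4: 2C, 1F, 1Cl → 0 + 1 + 1 = +2
C5: 1C, 3H → 0 − 3 = -3
Sum = -3 + 1 + 1 + 2 − 3 = -2.

-2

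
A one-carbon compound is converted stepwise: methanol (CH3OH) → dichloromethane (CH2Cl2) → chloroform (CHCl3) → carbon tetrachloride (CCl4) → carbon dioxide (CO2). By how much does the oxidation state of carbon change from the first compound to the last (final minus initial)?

+6

Carbon oxidation states along the series — methanol: -2, dichloromethane: 0, chloroform: +2, carbon tetrachloride: +4, carbon dioxide: +4.
Net change = +4 − (-2) = +6.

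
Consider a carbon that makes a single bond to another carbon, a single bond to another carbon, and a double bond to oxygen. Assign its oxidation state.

Bonds to more-electronegative neighbours contribute +1 each, bonds to H or metals contribute −1 each, and C–C bonds contribute 0.
The carbon has one bond to C (0), one bond to C (0), a double bond to O (2×+1 = +2).
Oxidation state = 0 + 0 + 2 = +2.

+2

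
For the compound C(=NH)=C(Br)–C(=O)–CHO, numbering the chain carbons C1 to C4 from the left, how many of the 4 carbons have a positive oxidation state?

4

Assign +1 per bond to O/N/halogen, −1 per bond to H or an electropositive element, and 0 per bond to carbon. Tallying each carbon:
C1: 2C, 2N → 0 + 2 = +2
C2: 3C, 1Br → 0 + 1 = +1
C3: 2C, 2O → 0 + 2 = +2
C4: 1C, 1H, 2O → 0 − 1 + 2 = +1
4 carbons (C1, C2, C3, C4) meet the condition.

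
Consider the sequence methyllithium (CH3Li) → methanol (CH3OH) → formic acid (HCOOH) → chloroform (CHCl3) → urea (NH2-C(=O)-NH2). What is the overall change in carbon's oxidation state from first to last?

Carbon oxidation states along the series — methyllithium: -4, methanol: -2, formic acid: +2, chloroform: +2, urea: +4.
Net change = +4 − (-4) = +8.

+8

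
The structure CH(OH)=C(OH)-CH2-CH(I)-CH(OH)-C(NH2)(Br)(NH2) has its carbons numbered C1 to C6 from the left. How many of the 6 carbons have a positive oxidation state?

Count +1 for every bond to an atom more electronegative than carbon and −1 for every bond to one less electronegative; C–C bonds are 0. Tallying each carbon:
C1: 2C, 1H, 1O → 0 − 1 + 1 = 0
C2: 3C, 1O → 0 + 1 = +1
C3: 2C, 2H → 0 − 2 = -2
C4: 2C, 1H, 1I → 0 − 1 + 1 = 0
C5: 2C, 1H, 1O → 0 − 1 + 1 = 0
C6: 1C, 2N, 1Br → 0 + 2 + 1 = +3
2 carbons (C2, C6) meet the condition.

2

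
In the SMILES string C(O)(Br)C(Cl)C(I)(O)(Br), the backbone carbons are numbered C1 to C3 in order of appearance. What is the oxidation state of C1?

+1

C1 has one bond to C (0), one bond to O (+1), one bond to Br (+1), one bond to H (-1).
Oxidation state = 0 + 1 + 1 − 1 = +1.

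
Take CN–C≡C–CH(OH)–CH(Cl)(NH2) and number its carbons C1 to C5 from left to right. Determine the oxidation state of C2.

0

C2 has one bond to C (0), a triple bond to C (3×0 = 0).
Oxidation state = 0 + 0 = 0.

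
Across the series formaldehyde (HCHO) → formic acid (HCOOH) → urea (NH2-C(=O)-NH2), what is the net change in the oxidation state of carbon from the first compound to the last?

+4

Carbon oxidation states along the series — formaldehyde: 0, formic acid: +2, urea: +4.
Net change = +4 − (0) = +4.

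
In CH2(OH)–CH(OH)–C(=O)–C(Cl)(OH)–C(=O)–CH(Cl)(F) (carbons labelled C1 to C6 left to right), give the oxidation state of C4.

+2

Count +1 for every bond to an atom more electronegative than carbon and −1 for every bond to one less electronegative; C–C bonds are 0.
C4 has one bond to C (0), one bond to C (0), one bond to Cl (+1), one bond to O (+1).
Oxidation state = 0 + 0 + 1 + 1 = +2.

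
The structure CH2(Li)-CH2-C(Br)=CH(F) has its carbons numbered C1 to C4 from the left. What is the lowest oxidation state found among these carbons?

Tallying each carbon's bonds:
C1: 1C, 2H, 1Li → 0 − 2 − 1 = -3
C2: 2C, 2H → 0 − 2 = -2
C3: 3C, 1Br → 0 + 1 = +1
C4: 2C, 1H, 1F → 0 − 1 + 1 = 0
The lowest value is -3.

-3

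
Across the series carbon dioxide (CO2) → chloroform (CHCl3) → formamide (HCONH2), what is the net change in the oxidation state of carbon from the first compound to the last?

Carbon oxidation states along the series — carbon dioxide: +4, chloroform: +2, formamide: +2.
Net change = +2 − (+4) = -2.

-2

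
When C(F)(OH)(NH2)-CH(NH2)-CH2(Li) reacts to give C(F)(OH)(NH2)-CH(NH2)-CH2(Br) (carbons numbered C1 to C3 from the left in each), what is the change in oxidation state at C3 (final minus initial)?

Before: C3 has 1 bond to C, 2 bonds to H, 1 bond to Li → oxidation state -3.
After: C3 has 1 bond to C, 2 bonds to H, 1 bond to Br → oxidation state -1.
Δ = -1 − (-3) = +2, so this is an oxidation at C3.

+2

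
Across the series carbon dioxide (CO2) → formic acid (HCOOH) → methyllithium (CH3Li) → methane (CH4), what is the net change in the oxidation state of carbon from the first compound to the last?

Carbon oxidation states along the series — carbon dioxide: +4, formic acid: +2, methyllithium: -4, methane: -4.
Net change = -4 − (+4) = -8.

-8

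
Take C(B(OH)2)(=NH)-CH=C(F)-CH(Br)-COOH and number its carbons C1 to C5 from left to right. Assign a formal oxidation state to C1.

C1 has one bond to C (0), one bond to B (-1), a double bond to N (2×+1 = +2).
Oxidation state = 0 − 1 + 2 = +1.

+1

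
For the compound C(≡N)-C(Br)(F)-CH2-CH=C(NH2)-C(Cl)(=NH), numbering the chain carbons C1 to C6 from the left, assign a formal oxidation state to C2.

C2 has one bond to C (0), one bond to C (0), one bond to Br (+1), one bond to F (+1).
Oxidation state = 0 + 0 + 1 + 1 = +2.

+2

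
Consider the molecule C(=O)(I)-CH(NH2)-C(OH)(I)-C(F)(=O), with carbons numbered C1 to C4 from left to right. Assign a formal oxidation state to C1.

C1 has one bond to C (0), a double bond to O (2×+1 = +2), one bond to I (+1).
Oxidation state = 0 + 2 + 1 = +3.

+3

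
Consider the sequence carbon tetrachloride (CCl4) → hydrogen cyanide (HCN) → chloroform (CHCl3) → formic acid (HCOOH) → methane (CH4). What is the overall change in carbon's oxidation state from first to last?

-8

Carbon oxidation states along the series — carbon tetrachloride: +4, hydrogen cyanide: +2, chloroform: +2, formic acid: +2, methane: -4.
Net change = -4 − (+4) = -8.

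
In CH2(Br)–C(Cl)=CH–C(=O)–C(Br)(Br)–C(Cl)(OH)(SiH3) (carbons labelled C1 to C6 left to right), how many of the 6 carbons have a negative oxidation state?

Tallying each carbon's bonds:
C1: 1C, 2H, 1Br → 0 − 2 + 1 = -1
C2: 3C, 1Cl → 0 + 1 = +1
C3: 3C, 1H → 0 − 1 = -1
C4: 2C, 2O → 0 + 2 = +2
C5: 2C, 2Br → 0 + 2 = +2
C6: 1C, 1O, 1Cl, 1Si → 0 + 1 + 1 − 1 = +1
2 carbons (C1, C3) meet the condition.

2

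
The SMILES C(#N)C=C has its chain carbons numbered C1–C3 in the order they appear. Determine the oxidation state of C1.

+3

C1 has one bond to C (0), a triple bond to N (3×+1 = +3).
Oxidation state = 0 + 3 = +3.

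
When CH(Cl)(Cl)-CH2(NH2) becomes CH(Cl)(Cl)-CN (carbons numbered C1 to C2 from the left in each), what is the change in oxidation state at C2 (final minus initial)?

Before: C2 has 1 bond to C, 2 bonds to H, 1 bond to N → oxidation state -1.
After: C2 has 1 bond to C, 3 bonds to N → oxidation state +3.
Δ = +3 − (-1) = +4, so this is an oxidation at C2.

+4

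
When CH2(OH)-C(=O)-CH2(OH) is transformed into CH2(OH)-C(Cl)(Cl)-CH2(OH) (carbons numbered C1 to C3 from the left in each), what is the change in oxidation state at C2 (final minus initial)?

0

Before: C2 has 2 bonds to C, 2 bonds to O → oxidation state +2.
After: C2 has 2 bonds to C, 2 bonds to Cl → oxidation state +2.
Δ = +2 − (+2) = 0, so no net redox change at C2.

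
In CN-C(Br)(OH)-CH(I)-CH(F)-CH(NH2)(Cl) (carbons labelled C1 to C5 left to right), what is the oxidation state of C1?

+3

Assign +1 per bond to O/N/halogen, −1 per bond to H or an electropositive element, and 0 per bond to carbon.
C1 has one bond to C (0), a triple bond to N (3×+1 = +3).
Oxidation state = 0 + 3 = +3.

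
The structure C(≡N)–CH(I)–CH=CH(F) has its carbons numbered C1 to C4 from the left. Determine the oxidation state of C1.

C1 has one bond to C (0), a triple bond to N (3×+1 = +3).
Oxidation state = 0 + 3 = +3.

+3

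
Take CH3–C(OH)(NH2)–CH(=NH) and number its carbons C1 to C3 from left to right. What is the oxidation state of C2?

C2 has one bond to C (0), one bond to C (0), one bond to O (+1), one bond to N (+1).
Oxidation state = 0 + 0 + 1 + 1 = +2.

+2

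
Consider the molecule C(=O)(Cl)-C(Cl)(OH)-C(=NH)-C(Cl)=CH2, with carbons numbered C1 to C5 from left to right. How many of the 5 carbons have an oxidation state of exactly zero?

0

Assign +1 per bond to O/N/halogen, −1 per bond to H or an electropositive element, and 0 per bond to carbon. Tallying each carbon:
C1: 1C, 2O, 1Cl → 0 + 2 + 1 = +3
C2: 2C, 1O, 1Cl → 0 + 1 + 1 = +2
C3: 2C, 2N → 0 + 2 = +2
C4: 3C, 1Cl → 0 + 1 = +1
C5: 2C, 2H → 0 − 2 = -2
0 carbons meet the condition.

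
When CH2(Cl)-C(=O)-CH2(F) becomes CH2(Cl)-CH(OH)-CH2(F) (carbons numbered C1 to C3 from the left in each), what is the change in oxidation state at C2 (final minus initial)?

-2

Before: C2 has 2 bonds to C, 2 bonds to O → oxidation state +2.
After: C2 has 2 bonds to C, 1 bond to H, 1 bond to O → oxidation state 0.
Δ = 0 − (+2) = -2, so this is a reduction at C2.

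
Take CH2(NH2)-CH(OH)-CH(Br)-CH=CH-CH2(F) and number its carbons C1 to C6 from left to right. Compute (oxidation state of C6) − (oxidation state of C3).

C6: 1C, 2H, 1F → 0 − 2 + 1 = -1
C3: 2C, 1H, 1Br → 0 − 1 + 1 = 0
Difference: -1 − (0) = -1.

-1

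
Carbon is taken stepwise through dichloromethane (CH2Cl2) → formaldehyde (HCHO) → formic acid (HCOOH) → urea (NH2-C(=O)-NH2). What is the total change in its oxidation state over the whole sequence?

Carbon oxidation states along the series — dichloromethane: 0, formaldehyde: 0, formic acid: +2, urea: +4.
Net change = +4 − (0) = +4.

+4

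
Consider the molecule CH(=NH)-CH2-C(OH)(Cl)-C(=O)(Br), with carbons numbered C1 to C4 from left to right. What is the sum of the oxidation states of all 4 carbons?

+4

Tallying each carbon's bonds:
C1: 1C, 1H, 2N → 0 − 1 + 2 = +1
C2: 2C, 2H → 0 − 2 = -2
C3: 2C, 1O, 1Cl → 0 + 1 + 1 = +2
C4: 1C, 2O, 1Br → 0 + 2 + 1 = +3
Sum = +1 − 2 + 2 + 3 = +4.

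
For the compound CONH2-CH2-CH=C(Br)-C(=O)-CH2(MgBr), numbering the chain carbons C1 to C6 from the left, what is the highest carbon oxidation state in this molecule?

+3

Bonds to more-electronegative neighbours contribute +1 each, bonds to H or metals contribute −1 each, and C–C bonds contribute 0. Tallying each carbon:
C1: 1C, 2O, 1N → 0 + 2 + 1 = +3
C2: 2C, 2H → 0 − 2 = -2
C3: 3C, 1H → 0 − 1 = -1
C4: 3C, 1Br → 0 + 1 = +1
C5: 2C, 2O → 0 + 2 = +2
C6: 1C, 2H, 1Mg → 0 − 2 − 1 = -3
The highest value is +3.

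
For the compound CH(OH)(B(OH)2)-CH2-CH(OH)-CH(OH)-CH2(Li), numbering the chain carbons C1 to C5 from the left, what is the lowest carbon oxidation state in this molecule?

Tallying each carbon's bonds:
C1: 1C, 1H, 1O, 1B → 0 − 1 + 1 − 1 = -1
C2: 2C, 2H → 0 − 2 = -2
C3: 2C, 1H, 1O → 0 − 1 + 1 = 0
C4: 2C, 1H, 1O → 0 − 1 + 1 = 0
C5: 1C, 2H, 1Li → 0 − 2 − 1 = -3
The lowest value is -3.

-3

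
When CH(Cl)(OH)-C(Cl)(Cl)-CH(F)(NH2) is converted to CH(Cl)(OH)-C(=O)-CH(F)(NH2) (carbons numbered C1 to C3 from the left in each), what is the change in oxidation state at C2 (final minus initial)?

Before: C2 has 2 bonds to C, 2 bonds to Cl → oxidation state +2.
After: C2 has 2 bonds to C, 2 bonds to O → oxidation state +2.
Δ = +2 − (+2) = 0, so no net redox change at C2.

0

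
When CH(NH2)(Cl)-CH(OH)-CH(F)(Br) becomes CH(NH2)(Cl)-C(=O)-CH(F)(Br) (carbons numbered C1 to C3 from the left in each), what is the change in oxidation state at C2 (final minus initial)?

+2

Before: C2 has 2 bonds to C, 1 bond to H, 1 bond to O → oxidation state 0.
After: C2 has 2 bonds to C, 2 bonds to O → oxidation state +2.
Δ = +2 − (0) = +2, so this is an oxidation at C2.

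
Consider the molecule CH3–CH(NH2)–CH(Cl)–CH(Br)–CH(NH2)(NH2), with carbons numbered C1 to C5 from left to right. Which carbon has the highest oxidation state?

Each bond to a more electronegative atom (O, N, halogen) counts +1, each bond to a less electronegative atom (H, metal, B, Si) counts −1, and each C–C bond counts 0. Tallying each carbon:
C1: 1C, 3H → 0 − 3 = -3
C2: 2C, 1H, 1N → 0 − 1 + 1 = 0
C3: 2C, 1H, 1Cl → 0 − 1 + 1 = 0
C4: 2C, 1H, 1Br → 0 − 1 + 1 = 0
C5: 1C, 1H, 2N → 0 − 1 + 2 = +1
The most oxidised carbon is C5 at +1.

C5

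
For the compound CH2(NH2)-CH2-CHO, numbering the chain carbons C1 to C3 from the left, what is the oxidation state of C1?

-1

C1 has one bond to C (0), one bond to N (+1), one bond to H (-1), one bond to H (-1).
Oxidation state = 0 + 1 − 1 − 1 = -1.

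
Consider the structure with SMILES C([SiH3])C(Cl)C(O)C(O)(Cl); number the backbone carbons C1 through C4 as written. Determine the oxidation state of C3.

Count +1 for every bond to an atom more electronegative than carbon and −1 for every bond to one less electronegative; C–C bonds are 0.
C3 has one bond to C (0), one bond to C (0), one bond to H (-1), one bond to O (+1).
Oxidation state = 0 + 0 − 1 + 1 = 0.

0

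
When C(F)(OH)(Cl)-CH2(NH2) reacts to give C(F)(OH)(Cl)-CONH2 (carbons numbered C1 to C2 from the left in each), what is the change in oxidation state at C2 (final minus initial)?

+4

Before: C2 has 1 bond to C, 2 bonds to H, 1 bond to N → oxidation state -1.
After: C2 has 1 bond to C, 2 bonds to O, 1 bond to N → oxidation state +3.
Δ = +3 − (-1) = +4, so this is an oxidation at C2.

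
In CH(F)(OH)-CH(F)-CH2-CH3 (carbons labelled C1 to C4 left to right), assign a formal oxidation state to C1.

+1

Count +1 for every bond to an atom more electronegative than carbon and −1 for every bond to one less electronegative; C–C bonds are 0.
C1 has one bond to C (0), one bond to H (-1), one bond to F (+1), one bond to O (+1).
Oxidation state = 0 − 1 + 1 + 1 = +1.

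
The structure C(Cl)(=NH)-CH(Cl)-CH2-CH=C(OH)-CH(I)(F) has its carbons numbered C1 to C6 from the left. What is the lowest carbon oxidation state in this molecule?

Each bond to a more electronegative atom (O, N, halogen) counts +1, each bond to a less electronegative atom (H, metal, B, Si) counts −1, and each C–C bond counts 0. Tallying each carbon:
C1: 1C, 2N, 1Cl → 0 + 2 + 1 = +3
C2: 2C, 1H, 1Cl → 0 − 1 + 1 = 0
C3: 2C, 2H → 0 − 2 = -2
C4: 3C, 1H → 0 − 1 = -1
C5: 3C, 1O → 0 + 1 = +1
C6: 1C, 1H, 1F, 1I → 0 − 1 + 1 + 1 = +1
The lowest value is -2.

-2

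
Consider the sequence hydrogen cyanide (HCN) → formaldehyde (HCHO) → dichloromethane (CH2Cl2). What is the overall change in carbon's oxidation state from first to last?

-2

Carbon oxidation states along the series — hydrogen cyanide: +2, formaldehyde: 0, dichloromethane: 0.
Net change = 0 − (+2) = -2.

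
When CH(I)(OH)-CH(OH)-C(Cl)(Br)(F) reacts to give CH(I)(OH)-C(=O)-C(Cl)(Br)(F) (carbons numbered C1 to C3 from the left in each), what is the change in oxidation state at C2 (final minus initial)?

Before: C2 has 2 bonds to C, 1 bond to H, 1 bond to O → oxidation state 0.
After: C2 has 2 bonds to C, 2 bonds to O → oxidation state +2.
Δ = +2 − (0) = +2, so this is an oxidation at C2.

+2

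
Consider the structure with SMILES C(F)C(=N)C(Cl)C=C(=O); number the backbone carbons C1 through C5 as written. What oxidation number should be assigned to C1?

C1 has one bond to C (0), one bond to H (-1), one bond to F (+1), one bond to H (-1).
Oxidation state = 0 − 1 + 1 − 1 = -1.

-1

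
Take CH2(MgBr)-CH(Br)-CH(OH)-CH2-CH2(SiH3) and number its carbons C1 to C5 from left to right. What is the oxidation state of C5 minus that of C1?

C5: 1C, 2H, 1Si → 0 − 2 − 1 = -3
C1: 1C, 2H, 1Mg → 0 − 2 − 1 = -3
Difference: -3 − (-3) = 0.

0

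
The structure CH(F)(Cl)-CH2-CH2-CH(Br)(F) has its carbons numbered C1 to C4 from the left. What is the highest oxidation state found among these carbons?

+1

Tallying each carbon's bonds:
C1: 1C, 1H, 1F, 1Cl → 0 − 1 + 1 + 1 = +1
C2: 2C, 2H → 0 − 2 = -2
C3: 2C, 2H → 0 − 2 = -2
C4: 1C, 1H, 1F, 1Br → 0 − 1 + 1 + 1 = +1
The highest value is +1.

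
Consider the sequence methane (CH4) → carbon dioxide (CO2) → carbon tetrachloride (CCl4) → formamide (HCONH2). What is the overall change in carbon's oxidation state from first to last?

Carbon oxidation states along the series — methane: -4, carbon dioxide: +4, carbon tetrachloride: +4, formamide: +2.
Net change = +2 − (-4) = +6.

+6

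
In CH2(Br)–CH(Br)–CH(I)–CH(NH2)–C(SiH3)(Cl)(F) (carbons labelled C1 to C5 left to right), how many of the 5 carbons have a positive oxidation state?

1

Bonds to more-electronegative neighbours contribute +1 each, bonds to H or metals contribute −1 each, and C–C bonds contribute 0. Tallying each carbon:
C1: 1C, 2H, 1Br → 0 − 2 + 1 = -1
C2: 2C, 1H, 1Br → 0 − 1 + 1 = 0
C3: 2C, 1H, 1I → 0 − 1 + 1 = 0
C4: 2C, 1H, 1N → 0 − 1 + 1 = 0
C5: 1C, 1F, 1Cl, 1Si → 0 + 1 + 1 − 1 = +1
1 carbon (C5) meets the condition.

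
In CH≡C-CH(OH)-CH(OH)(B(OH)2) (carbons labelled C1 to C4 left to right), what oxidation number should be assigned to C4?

C4 has one bond to C (0), one bond to O (+1), one bond to B (-1), one bond to H (-1).
Oxidation state = 0 + 1 − 1 − 1 = -1.

-1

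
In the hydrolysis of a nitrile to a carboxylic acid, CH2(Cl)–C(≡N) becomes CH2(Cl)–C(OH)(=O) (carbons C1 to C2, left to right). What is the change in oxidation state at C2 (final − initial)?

0

Before: C2 has 1 bond to C, 3 bonds to N → oxidation state +3.
After: C2 has 1 bond to C, 3 bonds to O → oxidation state +3.
Δ = +3 − (+3) = 0, so no net redox change at C2.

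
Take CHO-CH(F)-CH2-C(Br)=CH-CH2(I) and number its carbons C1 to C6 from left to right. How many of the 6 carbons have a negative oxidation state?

3

Tallying each carbon's bonds:
C1: 1C, 1H, 2O → 0 − 1 + 2 = +1
C2: 2C, 1H, 1F → 0 − 1 + 1 = 0
C3: 2C, 2H → 0 − 2 = -2
C4: 3C, 1Br → 0 + 1 = +1
C5: 3C, 1H → 0 − 1 = -1
C6: 1C, 2H, 1I → 0 − 2 + 1 = -1
3 carbons (C3, C5, C6) meet the condition.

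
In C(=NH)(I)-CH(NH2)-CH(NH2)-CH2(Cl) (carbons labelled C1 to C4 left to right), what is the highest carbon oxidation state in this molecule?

+3

Bonds to more-electronegative neighbours contribute +1 each, bonds to H or metals contribute −1 each, and C–C bonds contribute 0. Tallying each carbon:
C1: 1C, 2N, 1I → 0 + 2 + 1 = +3
C2: 2C, 1H, 1N → 0 − 1 + 1 = 0
C3: 2C, 1H, 1N → 0 − 1 + 1 = 0
C4: 1C, 2H, 1Cl → 0 − 2 + 1 = -1
The highest value is +3.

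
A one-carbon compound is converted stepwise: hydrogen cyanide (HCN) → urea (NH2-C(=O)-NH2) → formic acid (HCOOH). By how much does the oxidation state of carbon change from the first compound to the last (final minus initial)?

0

Carbon oxidation states along the series — hydrogen cyanide: +2, urea: +4, formic acid: +2.
Net change = +2 − (+2) = 0.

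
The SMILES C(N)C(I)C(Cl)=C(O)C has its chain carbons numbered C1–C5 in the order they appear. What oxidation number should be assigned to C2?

0

C2 has one bond to C (0), one bond to C (0), one bond to H (-1), one bond to I (+1).
Oxidation state = 0 + 0 − 1 + 1 = 0.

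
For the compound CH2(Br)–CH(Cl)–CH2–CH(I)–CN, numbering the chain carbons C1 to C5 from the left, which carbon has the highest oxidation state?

Bonds to more-electronegative neighbours contribute +1 each, bonds to H or metals contribute −1 each, and C–C bonds contribute 0. Tallying each carbon:
C1: 1C, 2H, 1Br → 0 − 2 + 1 = -1
C2: 2C, 1H, 1Cl → 0 − 1 + 1 = 0
C3: 2C, 2H → 0 − 2 = -2
C4: 2C, 1H, 1I → 0 − 1 + 1 = 0
C5: 1C, 3N → 0 + 3 = +3
The most oxidised carbon is C5 at +3.

C5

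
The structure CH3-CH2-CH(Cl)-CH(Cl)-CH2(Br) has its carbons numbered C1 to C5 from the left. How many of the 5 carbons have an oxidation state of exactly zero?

2

Assign +1 per bond to O/N/halogen, −1 per bond to H or an electropositive element, and 0 per bond to carbon. Tallying each carbon:
C1: 1C, 3H → 0 − 3 = -3
C2: 2C, 2H → 0 − 2 = -2
C3: 2C, 1H, 1Cl → 0 − 1 + 1 = 0
C4: 2C, 1H, 1Cl → 0 − 1 + 1 = 0
C5: 1C, 2H, 1Br → 0 − 2 + 1 = -1
2 carbons (C3, C4) meet the condition.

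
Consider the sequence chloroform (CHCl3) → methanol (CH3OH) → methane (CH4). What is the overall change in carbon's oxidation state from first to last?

-6

Carbon oxidation states along the series — chloroform: +2, methanol: -2, methane: -4.
Net change = -4 − (+2) = -6.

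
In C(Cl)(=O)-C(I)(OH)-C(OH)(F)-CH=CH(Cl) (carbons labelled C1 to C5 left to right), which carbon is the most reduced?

C4

Bonds to more-electronegative neighbours contribute +1 each, bonds to H or metals contribute −1 each, and C–C bonds contribute 0. Tallying each carbon:
C1: 1C, 2O, 1Cl → 0 + 2 + 1 = +3
C2: 2C, 1O, 1I → 0 + 1 + 1 = +2
C3: 2C, 1O, 1F → 0 + 1 + 1 = +2
C4: 3C, 1H → 0 − 1 = -1
C5: 2C, 1H, 1Cl → 0 − 1 + 1 = 0
The most reduced carbon is C4 at -1.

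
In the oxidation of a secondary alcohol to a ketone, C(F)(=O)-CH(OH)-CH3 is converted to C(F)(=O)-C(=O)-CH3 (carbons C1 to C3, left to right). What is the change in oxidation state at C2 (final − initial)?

Before: C2 has 2 bonds to C, 1 bond to H, 1 bond to O → oxidation state 0.
After: C2 has 2 bonds to C, 2 bonds to O → oxidation state +2.
Δ = +2 − (0) = +2, so this is an oxidation at C2.

+2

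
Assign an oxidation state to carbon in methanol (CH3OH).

Each bond to a more electronegative atom (O, N, halogen) counts +1, each bond to a less electronegative atom (H, metal, B, Si) counts −1, and each C–C bond counts 0.
The carbon has one bond to H (-1), one bond to H (-1), one bond to H (-1), one bond to O (+1).
Oxidation state = -1 − 1 − 1 + 1 = -2.

-2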